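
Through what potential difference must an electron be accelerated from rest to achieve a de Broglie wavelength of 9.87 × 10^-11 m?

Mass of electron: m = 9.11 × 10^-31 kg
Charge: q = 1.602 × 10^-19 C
154 V

From λ = h/√(2mqV), we solve for V:

λ² = h²/(2mqV)
V = h²/(2mqλ²)
V = (6.626 × 10^-34 J·s)² / (2 × 9.11 × 10^-31 kg × 1.602 × 10^-19 C × (9.87 × 10^-11 m)²)
V = 154 V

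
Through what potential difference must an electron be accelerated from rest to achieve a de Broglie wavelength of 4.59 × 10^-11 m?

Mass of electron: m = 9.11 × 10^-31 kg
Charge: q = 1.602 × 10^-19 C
714 V

From λ = h/√(2mqV), we solve for V:

λ² = h²/(2mqV)
V = h²/(2mqλ²)
V = (6.626 × 10^-34 J·s)² / (2 × 9.11 × 10^-31 kg × 1.602 × 10^-19 C × (4.59 × 10^-11 m)²)
V = 714 V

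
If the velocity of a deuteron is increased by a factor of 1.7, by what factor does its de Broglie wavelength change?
The wavelength decreases by a factor of 1.7.

From λ = h/(mv), the wavelength is inversely proportional to velocity:

λ ∝ 1/v

If v → 1.7v, then λ → λ/1.7

When velocity is increased by a factor of 1.7, the wavelength decreases by a factor of 1.7.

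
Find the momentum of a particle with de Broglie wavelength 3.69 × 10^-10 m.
1.80 × 10^-24 kg·m/s

From the de Broglie relation λ = h/p, we solve for p:

p = h/λ
p = (6.626 × 10^-34 J·s) / (3.69 × 10^-10 m)
p = 1.80 × 10^-24 kg·m/s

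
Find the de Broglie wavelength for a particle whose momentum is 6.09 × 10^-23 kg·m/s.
1.09 × 10^-11 m

Using the de Broglie relation λ = h/p:

λ = h/p
λ = (6.626 × 10^-34 J·s) / (6.09 × 10^-23 kg·m/s)
λ = 1.09 × 10^-11 m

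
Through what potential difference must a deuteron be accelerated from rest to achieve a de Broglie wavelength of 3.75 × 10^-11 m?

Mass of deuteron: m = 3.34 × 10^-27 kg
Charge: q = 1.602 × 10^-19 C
2.92 × 10^-1 V

From λ = h/√(2mqV), we solve for V:

λ² = h²/(2mqV)
V = h²/(2mqλ²)
V = (6.626 × 10^-34 J·s)² / (2 × 3.34 × 10^-27 kg × 1.602 × 10^-19 C × (3.75 × 10^-11 m)²)
V = 2.92 × 10^-1 V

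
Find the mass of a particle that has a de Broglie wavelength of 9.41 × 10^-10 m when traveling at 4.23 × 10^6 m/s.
1.66 × 10^-31 kg

From the de Broglie relation λ = h/(mv), we solve for m:

m = h/(λv)
m = (6.626 × 10^-34 J·s) / (9.41 × 10^-10 m × 4.23 × 10^6 m/s)
m = 1.66 × 10^-31 kg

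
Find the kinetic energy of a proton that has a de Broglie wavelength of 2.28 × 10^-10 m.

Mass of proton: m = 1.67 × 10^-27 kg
2.53 × 10^-21 J (or 0.0158 eV)

From λ = h/√(2mKE), we solve for KE:

λ² = h²/(2mKE)
KE = h²/(2mλ²)
KE = (6.626 × 10^-34 J·s)² / (2 × 1.67 × 10^-27 kg × (2.28 × 10^-10 m)²)
KE = 2.53 × 10^-21 J
KE = 0.0158 eV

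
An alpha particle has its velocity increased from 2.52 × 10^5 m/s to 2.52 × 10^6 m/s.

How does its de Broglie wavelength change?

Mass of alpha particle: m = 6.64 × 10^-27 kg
The wavelength decreases by a factor of 10.

Using λ = h/(mv):

Initial wavelength: λ₁ = h/(mv₁) = 3.96 × 10^-13 m
Final wavelength: λ₂ = h/(mv₂) = 3.96 × 10^-14 m

Since λ ∝ 1/v, when velocity increases by a factor of 10, the wavelength decreases by a factor of 10.

λ₂/λ₁ = v₁/v₂ = 1/10

The wavelength decreases by a factor of 10.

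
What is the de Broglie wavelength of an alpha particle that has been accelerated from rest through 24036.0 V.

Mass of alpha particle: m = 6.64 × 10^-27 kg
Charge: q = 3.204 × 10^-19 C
6.55 × 10^-14 m

When a particle is accelerated through voltage V, it gains kinetic energy KE = qV.

The de Broglie wavelength is then λ = h/√(2mqV):

λ = h/√(2mqV)
λ = (6.626 × 10^-34 J·s) / √(2 × 6.64 × 10^-27 kg × 3.204 × 10^-19 C × 24036.0 V)
λ = 6.55 × 10^-14 m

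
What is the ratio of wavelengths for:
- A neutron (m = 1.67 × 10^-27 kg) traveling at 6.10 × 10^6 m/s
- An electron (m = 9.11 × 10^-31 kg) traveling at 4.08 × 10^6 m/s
λ₁/λ₂ = 3.65 × 10^-4

Using λ = h/(mv):

λ₁ = h/(m₁v₁) = 6.50 × 10^-14 m
λ₂ = h/(m₂v₂) = 1.78 × 10^-10 m

Ratio λ₁/λ₂ = (m₂v₂)/(m₁v₁)
         = (9.11 × 10^-31 kg × 4.08 × 10^6 m/s) / (1.67 × 10^-27 kg × 6.10 × 10^6 m/s)
         = 3.65 × 10^-4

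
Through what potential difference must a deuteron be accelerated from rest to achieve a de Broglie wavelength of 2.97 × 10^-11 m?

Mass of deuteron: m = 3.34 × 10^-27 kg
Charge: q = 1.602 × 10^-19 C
4.65 × 10^-1 V

From λ = h/√(2mqV), we solve for V:

λ² = h²/(2mqV)
V = h²/(2mqλ²)
V = (6.626 × 10^-34 J·s)² / (2 × 3.34 × 10^-27 kg × 1.602 × 10^-19 C × (2.97 × 10^-11 m)²)
V = 4.65 × 10^-1 V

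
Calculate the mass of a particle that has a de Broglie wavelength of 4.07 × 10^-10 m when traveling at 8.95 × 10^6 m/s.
1.82 × 10^-31 kg

From the de Broglie relation λ = h/(mv), we solve for m:

m = h/(λv)
m = (6.626 × 10^-34 J·s) / (4.07 × 10^-10 m × 8.95 × 10^6 m/s)
m = 1.82 × 10^-31 kg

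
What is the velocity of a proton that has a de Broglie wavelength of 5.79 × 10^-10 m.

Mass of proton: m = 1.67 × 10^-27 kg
6.85 × 10^2 m/s

From the de Broglie relation λ = h/(mv), we solve for v:

v = h/(mλ)
v = (6.626 × 10^-34 J·s) / (1.67 × 10^-27 kg × 5.79 × 10^-10 m)
v = 6.85 × 10^2 m/s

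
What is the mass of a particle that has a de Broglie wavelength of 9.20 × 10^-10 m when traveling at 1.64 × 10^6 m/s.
4.39 × 10^-31 kg

From the de Broglie relation λ = h/(mv), we solve for m:

m = h/(λv)
m = (6.626 × 10^-34 J·s) / (9.20 × 10^-10 m × 1.64 × 10^6 m/s)
m = 4.39 × 10^-31 kg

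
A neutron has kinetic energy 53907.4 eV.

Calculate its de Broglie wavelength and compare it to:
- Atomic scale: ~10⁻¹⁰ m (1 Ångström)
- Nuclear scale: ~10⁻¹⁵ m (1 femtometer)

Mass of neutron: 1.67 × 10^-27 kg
λ = 1.23 × 10^-13 m, which is between nuclear and atomic scales.

Using λ = h/√(2mKE):

KE = 53907.4 eV = 8.637 × 10^-15 J

λ = h/√(2mKE)
λ = (6.626 × 10^-34 J·s) / √(2 × 1.67 × 10^-27 kg × 8.637 × 10^-15 J)
λ = 1.23 × 10^-13 m

Comparison:
- Atomic scale (10⁻¹⁰ m): λ is 0.0012× this size
- Nuclear scale (10⁻¹⁵ m): λ is 1.2e+02× this size

The wavelength is between nuclear and atomic scales.

This wavelength is appropriate for probing atomic structure but too large for nuclear physics experiments.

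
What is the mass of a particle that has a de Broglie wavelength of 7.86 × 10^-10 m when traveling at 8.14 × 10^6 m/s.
1.04 × 10^-31 kg

From the de Broglie relation λ = h/(mv), we solve for m:

m = h/(λv)
m = (6.626 × 10^-34 J·s) / (7.86 × 10^-10 m × 8.14 × 10^6 m/s)
m = 1.04 × 10^-31 kg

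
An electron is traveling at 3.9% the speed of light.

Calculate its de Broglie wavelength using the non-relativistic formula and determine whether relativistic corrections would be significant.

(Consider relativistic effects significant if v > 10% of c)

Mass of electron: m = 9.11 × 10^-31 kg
No, relativistic corrections are not needed.

Using the non-relativistic de Broglie formula λ = h/(mv):

v = 3.9% × c = 1.169 × 10^7 m/s

λ = h/(mv)
λ = (6.626 × 10^-34 J·s) / (9.11 × 10^-31 kg × 1.169 × 10^7 m/s)
λ = 6.22 × 10^-11 m

Since v = 3.9% of c < 10% of c, relativistic corrections are NOT significant and this non-relativistic result is a good approximation.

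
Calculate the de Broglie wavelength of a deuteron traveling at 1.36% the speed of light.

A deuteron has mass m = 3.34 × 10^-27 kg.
4.87 × 10^-14 m

Using the de Broglie relation λ = h/(mv):

v = 1.36% × c = 4.077 × 10^6 m/s

λ = h/(mv)
λ = (6.626 × 10^-34 J·s) / (3.34 × 10^-27 kg × 4.077 × 10^6 m/s)
λ = 4.87 × 10^-14 m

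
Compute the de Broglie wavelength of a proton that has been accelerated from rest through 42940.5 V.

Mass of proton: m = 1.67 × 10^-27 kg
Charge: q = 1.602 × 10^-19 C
1.38 × 10^-13 m

When a particle is accelerated through voltage V, it gains kinetic energy KE = qV.

The de Broglie wavelength is then λ = h/√(2mqV):

λ = h/√(2mqV)
λ = (6.626 × 10^-34 J·s) / √(2 × 1.67 × 10^-27 kg × 1.602 × 10^-19 C × 42940.5 V)
λ = 1.38 × 10^-13 m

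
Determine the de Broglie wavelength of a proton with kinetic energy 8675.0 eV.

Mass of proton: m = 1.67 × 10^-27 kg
3.08 × 10^-13 m

Using λ = h/√(2mKE):

First convert KE to Joules: KE = 8675.0 eV = 1.390 × 10^-15 J

λ = h/√(2mKE)
λ = (6.626 × 10^-34 J·s) / √(2 × 1.67 × 10^-27 kg × 1.390 × 10^-15 J)
λ = 3.08 × 10^-13 m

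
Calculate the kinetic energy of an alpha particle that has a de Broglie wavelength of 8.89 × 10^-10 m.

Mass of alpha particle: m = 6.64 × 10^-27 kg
4.18 × 10^-23 J (or 2.61 × 10^-4 eV)

From λ = h/√(2mKE), we solve for KE:

λ² = h²/(2mKE)
KE = h²/(2mλ²)
KE = (6.626 × 10^-34 J·s)² / (2 × 6.64 × 10^-27 kg × (8.89 × 10^-10 m)²)
KE = 4.18 × 10^-23 J
KE = 2.61 × 10^-4 eV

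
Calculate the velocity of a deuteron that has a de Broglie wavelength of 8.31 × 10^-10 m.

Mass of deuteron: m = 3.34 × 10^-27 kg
2.39 × 10^2 m/s

From the de Broglie relation λ = h/(mv), we solve for v:

v = h/(mλ)
v = (6.626 × 10^-34 J·s) / (3.34 × 10^-27 kg × 8.31 × 10^-10 m)
v = 2.39 × 10^2 m/s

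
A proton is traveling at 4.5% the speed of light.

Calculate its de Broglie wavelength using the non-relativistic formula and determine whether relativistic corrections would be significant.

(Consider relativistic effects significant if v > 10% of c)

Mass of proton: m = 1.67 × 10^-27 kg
No, relativistic corrections are not needed.

Using the non-relativistic de Broglie formula λ = h/(mv):

v = 4.5% × c = 1.349 × 10^7 m/s

λ = h/(mv)
λ = (6.626 × 10^-34 J·s) / (1.67 × 10^-27 kg × 1.349 × 10^7 m/s)
λ = 2.94 × 10^-14 m

Since v = 4.5% of c < 10% of c, relativistic corrections are NOT significant and this non-relativistic result is a good approximation.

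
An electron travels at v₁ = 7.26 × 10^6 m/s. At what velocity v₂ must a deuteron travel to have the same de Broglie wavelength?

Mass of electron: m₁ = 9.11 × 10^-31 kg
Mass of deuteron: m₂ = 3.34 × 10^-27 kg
v₂ = 1.98 × 10^3 m/s

For equal de Broglie wavelengths: λ₁ = λ₂

h/(m₁v₁) = h/(m₂v₂)
m₁v₁ = m₂v₂
v₂ = v₁ · (m₁/m₂)

v₂ = 7.26 × 10^6 m/s × (9.11 × 10^-31 kg / 3.34 × 10^-27 kg)
v₂ = 1.98 × 10^3 m/s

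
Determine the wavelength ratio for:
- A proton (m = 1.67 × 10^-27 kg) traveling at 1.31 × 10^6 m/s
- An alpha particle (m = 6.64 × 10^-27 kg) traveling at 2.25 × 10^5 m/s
λ₁/λ₂ = 0.683

Using λ = h/(mv):

λ₁ = h/(m₁v₁) = 3.03 × 10^-13 m
λ₂ = h/(m₂v₂) = 4.44 × 10^-13 m

Ratio λ₁/λ₂ = (m₂v₂)/(m₁v₁)
         = (6.64 × 10^-27 kg × 2.25 × 10^5 m/s) / (1.67 × 10^-27 kg × 1.31 × 10^6 m/s)
         = 0.683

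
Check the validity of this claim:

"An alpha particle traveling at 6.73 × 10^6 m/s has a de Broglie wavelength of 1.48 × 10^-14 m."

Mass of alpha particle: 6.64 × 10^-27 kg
True

The claim is correct.

Using λ = h/(mv):
λ = (6.626 × 10^-34 J·s) / (6.64 × 10^-27 kg × 6.73 × 10^6 m/s)
λ = 1.48 × 10^-14 m

This matches the claimed value.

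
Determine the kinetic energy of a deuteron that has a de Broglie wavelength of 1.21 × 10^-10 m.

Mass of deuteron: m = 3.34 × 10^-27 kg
4.49 × 10^-21 J (or 0.0280 eV)

From λ = h/√(2mKE), we solve for KE:

λ² = h²/(2mKE)
KE = h²/(2mλ²)
KE = (6.626 × 10^-34 J·s)² / (2 × 3.34 × 10^-27 kg × (1.21 × 10^-10 m)²)
KE = 4.49 × 10^-21 J
KE = 0.0280 eV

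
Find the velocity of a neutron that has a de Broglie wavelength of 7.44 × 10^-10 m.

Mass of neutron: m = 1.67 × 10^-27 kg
5.33 × 10^2 m/s

From the de Broglie relation λ = h/(mv), we solve for v:

v = h/(mλ)
v = (6.626 × 10^-34 J·s) / (1.67 × 10^-27 kg × 7.44 × 10^-10 m)
v = 5.33 × 10^2 m/s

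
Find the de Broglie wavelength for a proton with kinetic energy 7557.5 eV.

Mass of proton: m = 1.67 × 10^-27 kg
3.29 × 10^-13 m

Using λ = h/√(2mKE):

First convert KE to Joules: KE = 7557.5 eV = 1.211 × 10^-15 J

λ = h/√(2mKE)
λ = (6.626 × 10^-34 J·s) / √(2 × 1.67 × 10^-27 kg × 1.211 × 10^-15 J)
λ = 3.29 × 10^-13 m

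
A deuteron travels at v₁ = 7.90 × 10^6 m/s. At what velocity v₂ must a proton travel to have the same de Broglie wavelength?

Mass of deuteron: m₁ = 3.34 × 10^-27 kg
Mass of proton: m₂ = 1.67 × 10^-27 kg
v₂ = 1.58 × 10^7 m/s

For equal de Broglie wavelengths: λ₁ = λ₂

h/(m₁v₁) = h/(m₂v₂)
m₁v₁ = m₂v₂
v₂ = v₁ · (m₁/m₂)

v₂ = 7.90 × 10^6 m/s × (3.34 × 10^-27 kg / 1.67 × 10^-27 kg)
v₂ = 1.58 × 10^7 m/s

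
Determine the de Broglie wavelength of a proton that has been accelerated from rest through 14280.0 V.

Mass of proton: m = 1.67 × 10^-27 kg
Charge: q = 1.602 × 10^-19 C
2.40 × 10^-13 m

When a particle is accelerated through voltage V, it gains kinetic energy KE = qV.

The de Broglie wavelength is then λ = h/√(2mqV):

λ = h/√(2mqV)
λ = (6.626 × 10^-34 J·s) / √(2 × 1.67 × 10^-27 kg × 1.602 × 10^-19 C × 14280.0 V)
λ = 2.40 × 10^-13 m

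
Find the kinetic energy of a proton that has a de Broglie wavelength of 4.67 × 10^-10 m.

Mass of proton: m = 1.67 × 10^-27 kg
6.03 × 10^-22 J (or 3.76 × 10^-3 eV)

From λ = h/√(2mKE), we solve for KE:

λ² = h²/(2mKE)
KE = h²/(2mλ²)
KE = (6.626 × 10^-34 J·s)² / (2 × 1.67 × 10^-27 kg × (4.67 × 10^-10 m)²)
KE = 6.03 × 10^-22 J
KE = 3.76 × 10^-3 eV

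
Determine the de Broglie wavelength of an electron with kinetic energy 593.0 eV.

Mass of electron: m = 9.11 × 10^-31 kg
5.04 × 10^-11 m

Using λ = h/√(2mKE):

First convert KE to Joules: KE = 593.0 eV = 9.501 × 10^-17 J

λ = h/√(2mKE)
λ = (6.626 × 10^-34 J·s) / √(2 × 9.11 × 10^-31 kg × 9.501 × 10^-17 J)
λ = 5.04 × 10^-11 m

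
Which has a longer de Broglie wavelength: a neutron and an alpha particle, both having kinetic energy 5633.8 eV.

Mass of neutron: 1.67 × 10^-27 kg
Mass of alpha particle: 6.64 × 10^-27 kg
The neutron has the longer wavelength.

Using λ = h/√(2mKE):

For neutron: λ₁ = h/√(2m₁KE) = 3.82 × 10^-13 m
For alpha particle: λ₂ = h/√(2m₂KE) = 1.91 × 10^-13 m

Since λ ∝ 1/√m at constant kinetic energy, the lighter particle has the longer wavelength.

The neutron has the longer de Broglie wavelength.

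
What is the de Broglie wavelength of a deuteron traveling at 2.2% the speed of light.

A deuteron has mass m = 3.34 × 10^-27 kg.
3.01 × 10^-14 m

Using the de Broglie relation λ = h/(mv):

v = 2.2% × c = 6.595 × 10^6 m/s

λ = h/(mv)
λ = (6.626 × 10^-34 J·s) / (3.34 × 10^-27 kg × 6.595 × 10^6 m/s)
λ = 3.01 × 10^-14 m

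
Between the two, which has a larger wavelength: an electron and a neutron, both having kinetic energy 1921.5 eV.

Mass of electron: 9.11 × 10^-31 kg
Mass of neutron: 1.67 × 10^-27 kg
The electron has the longer wavelength.

Using λ = h/√(2mKE):

For electron: λ₁ = h/√(2m₁KE) = 2.80 × 10^-11 m
For neutron: λ₂ = h/√(2m₂KE) = 6.53 × 10^-13 m

Since λ ∝ 1/√m at constant kinetic energy, the lighter particle has the longer wavelength.

The electron has the longer de Broglie wavelength.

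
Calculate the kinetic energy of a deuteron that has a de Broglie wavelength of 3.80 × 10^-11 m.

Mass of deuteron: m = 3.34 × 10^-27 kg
4.55 × 10^-20 J (or 0.284 eV)

From λ = h/√(2mKE), we solve for KE:

λ² = h²/(2mKE)
KE = h²/(2mλ²)
KE = (6.626 × 10^-34 J·s)² / (2 × 3.34 × 10^-27 kg × (3.80 × 10^-11 m)²)
KE = 4.55 × 10^-20 J
KE = 0.284 eV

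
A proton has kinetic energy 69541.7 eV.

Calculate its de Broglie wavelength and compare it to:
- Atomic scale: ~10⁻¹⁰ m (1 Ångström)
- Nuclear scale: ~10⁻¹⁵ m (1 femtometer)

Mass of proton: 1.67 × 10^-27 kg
λ = 1.09 × 10^-13 m, which is between nuclear and atomic scales.

Using λ = h/√(2mKE):

KE = 69541.7 eV = 1.114 × 10^-14 J

λ = h/√(2mKE)
λ = (6.626 × 10^-34 J·s) / √(2 × 1.67 × 10^-27 kg × 1.114 × 10^-14 J)
λ = 1.09 × 10^-13 m

Comparison:
- Atomic scale (10⁻¹⁰ m): λ is 0.0011× this size
- Nuclear scale (10⁻¹⁵ m): λ is 1.1e+02× this size

The wavelength is between nuclear and atomic scales.

This wavelength is appropriate for probing atomic structure but too large for nuclear physics experiments.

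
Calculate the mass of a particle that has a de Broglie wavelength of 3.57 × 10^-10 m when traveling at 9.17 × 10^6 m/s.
2.02 × 10^-31 kg

From the de Broglie relation λ = h/(mv), we solve for m:

m = h/(λv)
m = (6.626 × 10^-34 J·s) / (3.57 × 10^-10 m × 9.17 × 10^6 m/s)
m = 2.02 × 10^-31 kg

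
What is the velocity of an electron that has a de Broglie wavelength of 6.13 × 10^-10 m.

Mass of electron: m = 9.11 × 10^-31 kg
1.19 × 10^6 m/s

From the de Broglie relation λ = h/(mv), we solve for v:

v = h/(mλ)
v = (6.626 × 10^-34 J·s) / (9.11 × 10^-31 kg × 6.13 × 10^-10 m)
v = 1.19 × 10^6 m/s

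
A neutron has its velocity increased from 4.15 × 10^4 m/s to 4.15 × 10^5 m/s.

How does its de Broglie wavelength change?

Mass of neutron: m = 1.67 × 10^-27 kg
The wavelength decreases by a factor of 10.

Using λ = h/(mv):

Initial wavelength: λ₁ = h/(mv₁) = 9.56 × 10^-12 m
Final wavelength: λ₂ = h/(mv₂) = 9.56 × 10^-13 m

Since λ ∝ 1/v, when velocity increases by a factor of 10, the wavelength decreases by a factor of 10.

λ₂/λ₁ = v₁/v₂ = 1/10

The wavelength decreases by a factor of 10.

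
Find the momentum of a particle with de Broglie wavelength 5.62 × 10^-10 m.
1.18 × 10^-24 kg·m/s

From the de Broglie relation λ = h/p, we solve for p:

p = h/λ
p = (6.626 × 10^-34 J·s) / (5.62 × 10^-10 m)
p = 1.18 × 10^-24 kg·m/s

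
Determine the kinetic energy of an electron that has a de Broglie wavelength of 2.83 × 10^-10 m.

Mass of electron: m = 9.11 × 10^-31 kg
3.01 × 10^-18 J (or 18.8 eV)

From λ = h/√(2mKE), we solve for KE:

λ² = h²/(2mKE)
KE = h²/(2mλ²)
KE = (6.626 × 10^-34 J·s)² / (2 × 9.11 × 10^-31 kg × (2.83 × 10^-10 m)²)
KE = 3.01 × 10^-18 J
KE = 18.8 eV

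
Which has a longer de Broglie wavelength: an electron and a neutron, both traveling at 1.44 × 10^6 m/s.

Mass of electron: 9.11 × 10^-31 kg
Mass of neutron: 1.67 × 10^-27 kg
The electron has the longer wavelength.

Using λ = h/(mv), since both particles have the same velocity, the wavelength depends only on mass.

For electron: λ₁ = h/(m₁v) = 5.05 × 10^-10 m
For neutron: λ₂ = h/(m₂v) = 2.76 × 10^-13 m

Since λ ∝ 1/m at constant velocity, the lighter particle has the longer wavelength.

The electron has the longer de Broglie wavelength.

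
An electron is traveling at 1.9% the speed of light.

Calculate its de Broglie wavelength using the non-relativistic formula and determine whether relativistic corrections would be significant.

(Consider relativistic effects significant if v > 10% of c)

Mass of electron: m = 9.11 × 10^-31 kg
No, relativistic corrections are not needed.

Using the non-relativistic de Broglie formula λ = h/(mv):

v = 1.9% × c = 5.696 × 10^6 m/s

λ = h/(mv)
λ = (6.626 × 10^-34 J·s) / (9.11 × 10^-31 kg × 5.696 × 10^6 m/s)
λ = 1.28 × 10^-10 m

Since v = 1.9% of c < 10% of c, relativistic corrections are NOT significant and this non-relativistic result is a good approximation.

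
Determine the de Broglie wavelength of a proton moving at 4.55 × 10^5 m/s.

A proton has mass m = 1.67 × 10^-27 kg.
8.72 × 10^-13 m

Using the de Broglie relation λ = h/(mv):

λ = h/(mv)
λ = (6.626 × 10^-34 J·s) / (1.67 × 10^-27 kg × 4.55 × 10^5 m/s)
λ = 8.72 × 10^-13 m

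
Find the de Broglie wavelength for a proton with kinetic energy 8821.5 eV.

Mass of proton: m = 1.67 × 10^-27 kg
3.05 × 10^-13 m

Using λ = h/√(2mKE):

First convert KE to Joules: KE = 8821.5 eV = 1.413 × 10^-15 J

λ = h/√(2mKE)
λ = (6.626 × 10^-34 J·s) / √(2 × 1.67 × 10^-27 kg × 1.413 × 10^-15 J)
λ = 3.05 × 10^-13 m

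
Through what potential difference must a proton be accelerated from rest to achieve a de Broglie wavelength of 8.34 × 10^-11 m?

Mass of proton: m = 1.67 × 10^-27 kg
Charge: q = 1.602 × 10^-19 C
1.18 × 10^-1 V

From λ = h/√(2mqV), we solve for V:

λ² = h²/(2mqV)
V = h²/(2mqλ²)
V = (6.626 × 10^-34 J·s)² / (2 × 1.67 × 10^-27 kg × 1.602 × 10^-19 C × (8.34 × 10^-11 m)²)
V = 1.18 × 10^-1 V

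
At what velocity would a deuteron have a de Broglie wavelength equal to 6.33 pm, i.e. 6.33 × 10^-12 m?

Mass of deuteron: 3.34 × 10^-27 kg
3.13 × 10^4 m/s

From λ = h/(mv), solve for v:

v = h/(mλ)
v = (6.626 × 10^-34 J·s) / (3.34 × 10^-27 kg × 6.33 × 10^-12 m)
v = 3.13 × 10^4 m/s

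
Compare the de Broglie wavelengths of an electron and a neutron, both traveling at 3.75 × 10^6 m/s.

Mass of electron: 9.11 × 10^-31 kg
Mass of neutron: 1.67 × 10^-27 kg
The electron has the longer wavelength.

Using λ = h/(mv), since both particles have the same velocity, the wavelength depends only on mass.

For electron: λ₁ = h/(m₁v) = 1.94 × 10^-10 m
For neutron: λ₂ = h/(m₂v) = 1.06 × 10^-13 m

Since λ ∝ 1/m at constant velocity, the lighter particle has the longer wavelength.

The electron has the longer de Broglie wavelength.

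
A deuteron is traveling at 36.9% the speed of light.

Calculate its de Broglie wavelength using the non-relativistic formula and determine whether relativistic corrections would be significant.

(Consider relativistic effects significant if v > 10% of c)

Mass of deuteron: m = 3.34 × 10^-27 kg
Yes, relativistic corrections are needed.

Using the non-relativistic de Broglie formula λ = h/(mv):

v = 36.9% × c = 1.106 × 10^8 m/s

λ = h/(mv)
λ = (6.626 × 10^-34 J·s) / (3.34 × 10^-27 kg × 1.106 × 10^8 m/s)
λ = 1.79 × 10^-15 m

Since v = 36.9% of c > 10% of c, relativistic corrections ARE significant and the actual wavelength would differ from this non-relativistic estimate.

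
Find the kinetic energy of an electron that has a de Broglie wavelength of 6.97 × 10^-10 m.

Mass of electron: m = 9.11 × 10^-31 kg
4.96 × 10^-19 J (or 3.10 eV)

From λ = h/√(2mKE), we solve for KE:

λ² = h²/(2mKE)
KE = h²/(2mλ²)
KE = (6.626 × 10^-34 J·s)² / (2 × 9.11 × 10^-31 kg × (6.97 × 10^-10 m)²)
KE = 4.96 × 10^-19 J
KE = 3.10 eV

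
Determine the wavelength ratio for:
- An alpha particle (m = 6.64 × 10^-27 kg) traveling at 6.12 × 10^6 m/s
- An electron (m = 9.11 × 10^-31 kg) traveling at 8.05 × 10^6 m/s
λ₁/λ₂ = 1.80 × 10^-4

Using λ = h/(mv):

λ₁ = h/(m₁v₁) = 1.63 × 10^-14 m
λ₂ = h/(m₂v₂) = 9.04 × 10^-11 m

Ratio λ₁/λ₂ = (m₂v₂)/(m₁v₁)
         = (9.11 × 10^-31 kg × 8.05 × 10^6 m/s) / (6.64 × 10^-27 kg × 6.12 × 10^6 m/s)
         = 1.80 × 10^-4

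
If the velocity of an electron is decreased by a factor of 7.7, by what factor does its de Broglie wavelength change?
The wavelength increases by a factor of 7.7.

From λ = h/(mv), the wavelength is inversely proportional to velocity:

λ ∝ 1/v

If v → v/7.7, then λ → 7.7λ

When velocity is decreased by a factor of 7.7, the wavelength increases by a factor of 7.7.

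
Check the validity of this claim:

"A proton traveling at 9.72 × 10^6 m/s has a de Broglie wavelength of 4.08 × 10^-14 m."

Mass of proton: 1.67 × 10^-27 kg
True

The claim is correct.

Using λ = h/(mv):
λ = (6.626 × 10^-34 J·s) / (1.67 × 10^-27 kg × 9.72 × 10^6 m/s)
λ = 4.08 × 10^-14 m

This matches the claimed value.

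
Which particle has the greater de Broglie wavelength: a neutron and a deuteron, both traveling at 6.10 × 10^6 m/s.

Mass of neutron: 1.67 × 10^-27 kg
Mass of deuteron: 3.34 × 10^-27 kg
The neutron has the longer wavelength.

Using λ = h/(mv), since both particles have the same velocity, the wavelength depends only on mass.

For neutron: λ₁ = h/(m₁v) = 6.50 × 10^-14 m
For deuteron: λ₂ = h/(m₂v) = 3.25 × 10^-14 m

Since λ ∝ 1/m at constant velocity, the lighter particle has the longer wavelength.

The neutron has the longer de Broglie wavelength.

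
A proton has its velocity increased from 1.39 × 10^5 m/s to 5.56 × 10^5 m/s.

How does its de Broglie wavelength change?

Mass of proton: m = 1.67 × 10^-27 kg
The wavelength decreases by a factor of 4.

Using λ = h/(mv):

Initial wavelength: λ₁ = h/(mv₁) = 2.85 × 10^-12 m
Final wavelength: λ₂ = h/(mv₂) = 7.14 × 10^-13 m

Since λ ∝ 1/v, when velocity increases by a factor of 4, the wavelength decreases by a factor of 4.

λ₂/λ₁ = v₁/v₂ = 1/4

The wavelength decreases by a factor of 4.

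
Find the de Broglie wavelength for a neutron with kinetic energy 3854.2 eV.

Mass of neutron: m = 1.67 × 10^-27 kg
4.61 × 10^-13 m

Using λ = h/√(2mKE):

First convert KE to Joules: KE = 3854.2 eV = 6.175 × 10^-16 J

λ = h/√(2mKE)
λ = (6.626 × 10^-34 J·s) / √(2 × 1.67 × 10^-27 kg × 6.175 × 10^-16 J)
λ = 4.61 × 10^-13 m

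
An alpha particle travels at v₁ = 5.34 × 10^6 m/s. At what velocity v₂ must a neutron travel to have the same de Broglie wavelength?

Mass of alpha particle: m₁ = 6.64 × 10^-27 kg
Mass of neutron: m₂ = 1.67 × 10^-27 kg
v₂ = 2.12 × 10^7 m/s

For equal de Broglie wavelengths: λ₁ = λ₂

h/(m₁v₁) = h/(m₂v₂)
m₁v₁ = m₂v₂
v₂ = v₁ · (m₁/m₂)

v₂ = 5.34 × 10^6 m/s × (6.64 × 10^-27 kg / 1.67 × 10^-27 kg)
v₂ = 2.12 × 10^7 m/s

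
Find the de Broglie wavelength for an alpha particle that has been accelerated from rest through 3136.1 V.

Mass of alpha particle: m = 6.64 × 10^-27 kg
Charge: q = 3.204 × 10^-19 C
1.81 × 10^-13 m

When a particle is accelerated through voltage V, it gains kinetic energy KE = qV.

The de Broglie wavelength is then λ = h/√(2mqV):

λ = h/√(2mqV)
λ = (6.626 × 10^-34 J·s) / √(2 × 6.64 × 10^-27 kg × 3.204 × 10^-19 C × 3136.1 V)
λ = 1.81 × 10^-13 m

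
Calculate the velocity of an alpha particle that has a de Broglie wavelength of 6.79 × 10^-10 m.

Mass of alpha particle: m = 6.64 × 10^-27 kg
1.47 × 10^2 m/s

From the de Broglie relation λ = h/(mv), we solve for v:

v = h/(mλ)
v = (6.626 × 10^-34 J·s) / (6.64 × 10^-27 kg × 6.79 × 10^-10 m)
v = 1.47 × 10^2 m/s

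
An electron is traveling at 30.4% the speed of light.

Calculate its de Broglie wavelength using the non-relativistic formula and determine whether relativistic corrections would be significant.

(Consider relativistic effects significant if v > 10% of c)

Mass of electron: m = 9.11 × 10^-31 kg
Yes, relativistic corrections are needed.

Using the non-relativistic de Broglie formula λ = h/(mv):

v = 30.4% × c = 9.114 × 10^7 m/s

λ = h/(mv)
λ = (6.626 × 10^-34 J·s) / (9.11 × 10^-31 kg × 9.114 × 10^7 m/s)
λ = 7.98 × 10^-12 m

Since v = 30.4% of c > 10% of c, relativistic corrections ARE significant and the actual wavelength would differ from this non-relativistic estimate.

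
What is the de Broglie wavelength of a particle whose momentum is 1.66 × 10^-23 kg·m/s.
3.99 × 10^-11 m

Using the de Broglie relation λ = h/p:

λ = h/p
λ = (6.626 × 10^-34 J·s) / (1.66 × 10^-23 kg·m/s)
λ = 3.99 × 10^-11 m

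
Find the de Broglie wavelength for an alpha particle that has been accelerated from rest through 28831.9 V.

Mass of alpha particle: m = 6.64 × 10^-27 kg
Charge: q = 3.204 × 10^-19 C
5.98 × 10^-14 m

When a particle is accelerated through voltage V, it gains kinetic energy KE = qV.

The de Broglie wavelength is then λ = h/√(2mqV):

λ = h/√(2mqV)
λ = (6.626 × 10^-34 J·s) / √(2 × 6.64 × 10^-27 kg × 3.204 × 10^-19 C × 28831.9 V)
λ = 5.98 × 10^-14 m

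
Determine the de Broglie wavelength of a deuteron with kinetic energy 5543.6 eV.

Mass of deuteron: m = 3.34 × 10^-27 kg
2.72 × 10^-13 m

Using λ = h/√(2mKE):

First convert KE to Joules: KE = 5543.6 eV = 8.882 × 10^-16 J

λ = h/√(2mKE)
λ = (6.626 × 10^-34 J·s) / √(2 × 3.34 × 10^-27 kg × 8.882 × 10^-16 J)
λ = 2.72 × 10^-13 m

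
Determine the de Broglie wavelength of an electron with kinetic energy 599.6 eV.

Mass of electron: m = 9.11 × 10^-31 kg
5.01 × 10^-11 m

Using λ = h/√(2mKE):

First convert KE to Joules: KE = 599.6 eV = 9.607 × 10^-17 J

λ = h/√(2mKE)
λ = (6.626 × 10^-34 J·s) / √(2 × 9.11 × 10^-31 kg × 9.607 × 10^-17 J)
λ = 5.01 × 10^-11 m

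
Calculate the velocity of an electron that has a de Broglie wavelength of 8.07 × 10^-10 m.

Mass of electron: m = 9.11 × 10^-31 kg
9.01 × 10^5 m/s

From the de Broglie relation λ = h/(mv), we solve for v:

v = h/(mλ)
v = (6.626 × 10^-34 J·s) / (9.11 × 10^-31 kg × 8.07 × 10^-10 m)
v = 9.01 × 10^5 m/s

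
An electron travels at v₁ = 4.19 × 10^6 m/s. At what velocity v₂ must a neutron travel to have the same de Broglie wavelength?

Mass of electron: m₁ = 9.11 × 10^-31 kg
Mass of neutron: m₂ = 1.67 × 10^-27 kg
v₂ = 2.29 × 10^3 m/s

For equal de Broglie wavelengths: λ₁ = λ₂

h/(m₁v₁) = h/(m₂v₂)
m₁v₁ = m₂v₂
v₂ = v₁ · (m₁/m₂)

v₂ = 4.19 × 10^6 m/s × (9.11 × 10^-31 kg / 1.67 × 10^-27 kg)
v₂ = 2.29 × 10^3 m/s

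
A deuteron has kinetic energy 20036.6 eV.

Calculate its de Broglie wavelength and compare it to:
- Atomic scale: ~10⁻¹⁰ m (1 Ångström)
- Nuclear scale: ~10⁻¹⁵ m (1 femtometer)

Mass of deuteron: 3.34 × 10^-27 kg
λ = 1.43 × 10^-13 m, which is between nuclear and atomic scales.

Using λ = h/√(2mKE):

KE = 20036.6 eV = 3.210 × 10^-15 J

λ = h/√(2mKE)
λ = (6.626 × 10^-34 J·s) / √(2 × 3.34 × 10^-27 kg × 3.210 × 10^-15 J)
λ = 1.43 × 10^-13 m

Comparison:
- Atomic scale (10⁻¹⁰ m): λ is 0.0014× this size
- Nuclear scale (10⁻¹⁵ m): λ is 1.4e+02× this size

The wavelength is between nuclear and atomic scales.

This wavelength is appropriate for probing atomic structure but too large for nuclear physics experiments.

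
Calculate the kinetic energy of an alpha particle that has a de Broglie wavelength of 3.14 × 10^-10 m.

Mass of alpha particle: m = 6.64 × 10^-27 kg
3.35 × 10^-22 J (or 2.09 × 10^-3 eV)

From λ = h/√(2mKE), we solve for KE:

λ² = h²/(2mKE)
KE = h²/(2mλ²)
KE = (6.626 × 10^-34 J·s)² / (2 × 6.64 × 10^-27 kg × (3.14 × 10^-10 m)²)
KE = 3.35 × 10^-22 J
KE = 2.09 × 10^-3 eV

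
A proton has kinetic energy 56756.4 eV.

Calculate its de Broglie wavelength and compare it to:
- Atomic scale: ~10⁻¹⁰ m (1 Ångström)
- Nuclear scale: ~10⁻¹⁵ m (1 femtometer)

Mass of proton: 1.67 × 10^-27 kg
λ = 1.20 × 10^-13 m, which is between nuclear and atomic scales.

Using λ = h/√(2mKE):

KE = 56756.4 eV = 9.093 × 10^-15 J

λ = h/√(2mKE)
λ = (6.626 × 10^-34 J·s) / √(2 × 1.67 × 10^-27 kg × 9.093 × 10^-15 J)
λ = 1.20 × 10^-13 m

Comparison:
- Atomic scale (10⁻¹⁰ m): λ is 0.0012× this size
- Nuclear scale (10⁻¹⁵ m): λ is 1.2e+02× this size

The wavelength is between nuclear and atomic scales.

This wavelength is appropriate for probing atomic structure but too large for nuclear physics experiments.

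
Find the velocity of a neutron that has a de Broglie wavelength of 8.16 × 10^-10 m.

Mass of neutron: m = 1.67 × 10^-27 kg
4.86 × 10^2 m/s

From the de Broglie relation λ = h/(mv), we solve for v:

v = h/(mλ)
v = (6.626 × 10^-34 J·s) / (1.67 × 10^-27 kg × 8.16 × 10^-10 m)
v = 4.86 × 10^2 m/s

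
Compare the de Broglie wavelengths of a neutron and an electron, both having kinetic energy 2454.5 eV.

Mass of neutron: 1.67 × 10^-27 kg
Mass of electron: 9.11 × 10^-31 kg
The electron has the longer wavelength.

Using λ = h/√(2mKE):

For neutron: λ₁ = h/√(2m₁KE) = 5.78 × 10^-13 m
For electron: λ₂ = h/√(2m₂KE) = 2.48 × 10^-11 m

Since λ ∝ 1/√m at constant kinetic energy, the lighter particle has the longer wavelength.

The electron has the longer de Broglie wavelength.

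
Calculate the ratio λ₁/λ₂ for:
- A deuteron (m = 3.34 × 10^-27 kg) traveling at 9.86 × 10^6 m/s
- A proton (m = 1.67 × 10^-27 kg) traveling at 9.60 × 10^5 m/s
λ₁/λ₂ = 0.0487

Using λ = h/(mv):

λ₁ = h/(m₁v₁) = 2.01 × 10^-14 m
λ₂ = h/(m₂v₂) = 4.13 × 10^-13 m

Ratio λ₁/λ₂ = (m₂v₂)/(m₁v₁)
         = (1.67 × 10^-27 kg × 9.60 × 10^5 m/s) / (3.34 × 10^-27 kg × 9.86 × 10^6 m/s)
         = 0.0487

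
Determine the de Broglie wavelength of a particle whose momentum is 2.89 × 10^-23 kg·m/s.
2.29 × 10^-11 m

Using the de Broglie relation λ = h/p:

λ = h/p
λ = (6.626 × 10^-34 J·s) / (2.89 × 10^-23 kg·m/s)
λ = 2.29 × 10^-11 m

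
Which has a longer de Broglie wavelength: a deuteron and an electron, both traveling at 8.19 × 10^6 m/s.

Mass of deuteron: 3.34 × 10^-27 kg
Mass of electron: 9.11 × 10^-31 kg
The electron has the longer wavelength.

Using λ = h/(mv), since both particles have the same velocity, the wavelength depends only on mass.

For deuteron: λ₁ = h/(m₁v) = 2.42 × 10^-14 m
For electron: λ₂ = h/(m₂v) = 8.88 × 10^-11 m

Since λ ∝ 1/m at constant velocity, the lighter particle has the longer wavelength.

The electron has the longer de Broglie wavelength.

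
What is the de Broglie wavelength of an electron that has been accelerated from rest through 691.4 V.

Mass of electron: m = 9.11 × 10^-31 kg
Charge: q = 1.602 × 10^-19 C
4.66 × 10^-11 m

When a particle is accelerated through voltage V, it gains kinetic energy KE = qV.

The de Broglie wavelength is then λ = h/√(2mqV):

λ = h/√(2mqV)
λ = (6.626 × 10^-34 J·s) / √(2 × 9.11 × 10^-31 kg × 1.602 × 10^-19 C × 691.4 V)
λ = 4.66 × 10^-11 m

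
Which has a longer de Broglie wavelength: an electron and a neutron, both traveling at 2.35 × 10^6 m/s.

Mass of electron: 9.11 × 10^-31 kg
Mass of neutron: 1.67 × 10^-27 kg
The electron has the longer wavelength.

Using λ = h/(mv), since both particles have the same velocity, the wavelength depends only on mass.

For electron: λ₁ = h/(m₁v) = 3.10 × 10^-10 m
For neutron: λ₂ = h/(m₂v) = 1.69 × 10^-13 m

Since λ ∝ 1/m at constant velocity, the lighter particle has the longer wavelength.

The electron has the longer de Broglie wavelength.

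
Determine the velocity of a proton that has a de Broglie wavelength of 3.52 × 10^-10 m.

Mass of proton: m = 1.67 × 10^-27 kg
1.13 × 10^3 m/s

From the de Broglie relation λ = h/(mv), we solve for v:

v = h/(mλ)
v = (6.626 × 10^-34 J·s) / (1.67 × 10^-27 kg × 3.52 × 10^-10 m)
v = 1.13 × 10^3 m/s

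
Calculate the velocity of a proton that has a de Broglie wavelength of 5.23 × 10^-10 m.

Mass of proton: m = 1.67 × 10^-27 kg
7.59 × 10^2 m/s

From the de Broglie relation λ = h/(mv), we solve for v:

v = h/(mλ)
v = (6.626 × 10^-34 J·s) / (1.67 × 10^-27 kg × 5.23 × 10^-10 m)
v = 7.59 × 10^2 m/s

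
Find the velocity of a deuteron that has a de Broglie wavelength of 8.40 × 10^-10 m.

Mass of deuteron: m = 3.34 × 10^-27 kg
2.36 × 10^2 m/s

From the de Broglie relation λ = h/(mv), we solve for v:

v = h/(mλ)
v = (6.626 × 10^-34 J·s) / (3.34 × 10^-27 kg × 8.40 × 10^-10 m)
v = 2.36 × 10^2 m/s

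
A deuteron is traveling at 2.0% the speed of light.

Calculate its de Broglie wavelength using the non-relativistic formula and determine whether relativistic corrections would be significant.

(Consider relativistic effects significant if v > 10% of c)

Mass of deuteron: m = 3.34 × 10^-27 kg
No, relativistic corrections are not needed.

Using the non-relativistic de Broglie formula λ = h/(mv):

v = 2.0% × c = 5.996 × 10^6 m/s

λ = h/(mv)
λ = (6.626 × 10^-34 J·s) / (3.34 × 10^-27 kg × 5.996 × 10^6 m/s)
λ = 3.31 × 10^-14 m

Since v = 2.0% of c < 10% of c, relativistic corrections are NOT significant and this non-relativistic result is a good approximation.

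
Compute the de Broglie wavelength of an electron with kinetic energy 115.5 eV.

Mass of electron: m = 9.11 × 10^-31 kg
1.14 × 10^-10 m

Using λ = h/√(2mKE):

First convert KE to Joules: KE = 115.5 eV = 1.851 × 10^-17 J

λ = h/√(2mKE)
λ = (6.626 × 10^-34 J·s) / √(2 × 9.11 × 10^-31 kg × 1.851 × 10^-17 J)
λ = 1.14 × 10^-10 m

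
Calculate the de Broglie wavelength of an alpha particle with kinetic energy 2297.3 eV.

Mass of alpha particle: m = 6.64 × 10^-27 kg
3.00 × 10^-13 m

Using λ = h/√(2mKE):

First convert KE to Joules: KE = 2297.3 eV = 3.681 × 10^-16 J

λ = h/√(2mKE)
λ = (6.626 × 10^-34 J·s) / √(2 × 6.64 × 10^-27 kg × 3.681 × 10^-16 J)
λ = 3.00 × 10^-13 m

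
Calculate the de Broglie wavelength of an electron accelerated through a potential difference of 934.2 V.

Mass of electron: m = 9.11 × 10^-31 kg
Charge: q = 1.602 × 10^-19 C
4.01 × 10^-11 m

When a particle is accelerated through voltage V, it gains kinetic energy KE = qV.

The de Broglie wavelength is then λ = h/√(2mqV):

λ = h/√(2mqV)
λ = (6.626 × 10^-34 J·s) / √(2 × 9.11 × 10^-31 kg × 1.602 × 10^-19 C × 934.2 V)
λ = 4.01 × 10^-11 m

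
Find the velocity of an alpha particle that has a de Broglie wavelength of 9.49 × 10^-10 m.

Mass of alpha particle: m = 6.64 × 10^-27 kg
1.05 × 10^2 m/s

From the de Broglie relation λ = h/(mv), we solve for v:

v = h/(mλ)
v = (6.626 × 10^-34 J·s) / (6.64 × 10^-27 kg × 9.49 × 10^-10 m)
v = 1.05 × 10^2 m/s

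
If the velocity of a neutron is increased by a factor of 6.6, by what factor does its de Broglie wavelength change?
The wavelength decreases by a factor of 6.6.

From λ = h/(mv), the wavelength is inversely proportional to velocity:

λ ∝ 1/v

If v → 6.6v, then λ → λ/6.6

When velocity is increased by a factor of 6.6, the wavelength decreases by a factor of 6.6.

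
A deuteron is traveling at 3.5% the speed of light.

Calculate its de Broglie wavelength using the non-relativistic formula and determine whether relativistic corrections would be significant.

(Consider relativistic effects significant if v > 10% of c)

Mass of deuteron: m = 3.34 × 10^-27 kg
No, relativistic corrections are not needed.

Using the non-relativistic de Broglie formula λ = h/(mv):

v = 3.5% × c = 1.049 × 10^7 m/s

λ = h/(mv)
λ = (6.626 × 10^-34 J·s) / (3.34 × 10^-27 kg × 1.049 × 10^7 m/s)
λ = 1.89 × 10^-14 m

Since v = 3.5% of c < 10% of c, relativistic corrections are NOT significant and this non-relativistic result is a good approximation.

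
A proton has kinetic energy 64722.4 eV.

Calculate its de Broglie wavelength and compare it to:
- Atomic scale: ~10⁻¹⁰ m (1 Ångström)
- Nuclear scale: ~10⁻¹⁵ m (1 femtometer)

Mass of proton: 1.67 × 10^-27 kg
λ = 1.13 × 10^-13 m, which is between nuclear and atomic scales.

Using λ = h/√(2mKE):

KE = 64722.4 eV = 1.037 × 10^-14 J

λ = h/√(2mKE)
λ = (6.626 × 10^-34 J·s) / √(2 × 1.67 × 10^-27 kg × 1.037 × 10^-14 J)
λ = 1.13 × 10^-13 m

Comparison:
- Atomic scale (10⁻¹⁰ m): λ is 0.0011× this size
- Nuclear scale (10⁻¹⁵ m): λ is 1.1e+02× this size

The wavelength is between nuclear and atomic scales.

This wavelength is appropriate for probing atomic structure but too large for nuclear physics experiments.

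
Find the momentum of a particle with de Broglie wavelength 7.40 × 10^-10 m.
8.95 × 10^-25 kg·m/s

From the de Broglie relation λ = h/p, we solve for p:

p = h/λ
p = (6.626 × 10^-34 J·s) / (7.40 × 10^-10 m)
p = 8.95 × 10^-25 kg·m/s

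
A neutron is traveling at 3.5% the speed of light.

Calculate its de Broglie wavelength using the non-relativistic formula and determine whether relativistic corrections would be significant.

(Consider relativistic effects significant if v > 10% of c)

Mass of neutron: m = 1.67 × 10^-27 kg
No, relativistic corrections are not needed.

Using the non-relativistic de Broglie formula λ = h/(mv):

v = 3.5% × c = 1.049 × 10^7 m/s

λ = h/(mv)
λ = (6.626 × 10^-34 J·s) / (1.67 × 10^-27 kg × 1.049 × 10^7 m/s)
λ = 3.78 × 10^-14 m

Since v = 3.5% of c < 10% of c, relativistic corrections are NOT significant and this non-relativistic result is a good approximation.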